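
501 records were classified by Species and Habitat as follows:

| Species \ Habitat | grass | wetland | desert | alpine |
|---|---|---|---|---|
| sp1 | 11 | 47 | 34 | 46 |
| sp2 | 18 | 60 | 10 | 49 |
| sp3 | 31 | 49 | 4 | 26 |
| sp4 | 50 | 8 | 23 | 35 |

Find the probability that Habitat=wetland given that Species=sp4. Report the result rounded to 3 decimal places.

0.069

Total with Species=sp4: 50 + 8 + 23 + 35 = 116.
P(Habitat=wetland | Species=sp4) = 8/116 = 0.069.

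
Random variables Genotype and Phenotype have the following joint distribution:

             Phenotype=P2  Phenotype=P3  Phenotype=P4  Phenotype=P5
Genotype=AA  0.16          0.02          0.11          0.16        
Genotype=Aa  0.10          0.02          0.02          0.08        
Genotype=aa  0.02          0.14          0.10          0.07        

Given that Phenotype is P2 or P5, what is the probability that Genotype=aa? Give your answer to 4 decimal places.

0.1525

P(Phenotype=P2) = 0.16 + 0.10 + 0.02 = 0.28.
P(Phenotype=P5) = 0.16 + 0.08 + 0.07 = 0.31.
P(Phenotype ∈ {P2, P5}) = 0.28 + 0.31 = 0.59; P(Genotype=aa, Phenotype ∈ {P2, P5}) = 0.02 + 0.07 = 0.09.
P(Genotype=aa | Phenotype ∈ {P2, P5}) = 0.09/0.59 = 0.1525.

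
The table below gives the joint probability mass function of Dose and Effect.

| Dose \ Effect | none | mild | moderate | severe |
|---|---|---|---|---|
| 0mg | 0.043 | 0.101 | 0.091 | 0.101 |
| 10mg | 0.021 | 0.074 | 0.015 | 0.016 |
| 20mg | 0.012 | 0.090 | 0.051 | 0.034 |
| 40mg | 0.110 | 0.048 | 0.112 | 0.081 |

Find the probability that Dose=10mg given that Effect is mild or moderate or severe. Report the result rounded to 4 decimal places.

0.1290

P(Effect=mild) = 0.101 + 0.074 + 0.090 + 0.048 = 0.313.
P(Effect=moderate) = 0.091 + 0.015 + 0.051 + 0.112 = 0.269.
P(Effect=severe) = 0.101 + 0.016 + 0.034 + 0.081 = 0.232.
P(Effect ∈ {mild, moderate, severe}) = 0.313 + 0.269 + 0.232 = 0.814; P(Dose=10mg, Effect ∈ {mild, moderate, severe}) = 0.074 + 0.015 + 0.016 = 0.105.
P(Dose=10mg | Effect ∈ {mild, moderate, severe}) = 0.105/0.814 = 0.1290.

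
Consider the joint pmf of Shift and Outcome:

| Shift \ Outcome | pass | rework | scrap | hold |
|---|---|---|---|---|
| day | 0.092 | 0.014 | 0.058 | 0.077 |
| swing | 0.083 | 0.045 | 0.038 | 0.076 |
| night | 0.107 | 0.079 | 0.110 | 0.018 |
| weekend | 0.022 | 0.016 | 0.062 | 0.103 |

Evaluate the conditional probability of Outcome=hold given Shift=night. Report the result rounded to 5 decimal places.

0.05732

P(Shift=night) = 0.107 + 0.079 + 0.110 + 0.018 = 0.314.
P(Outcome=hold | Shift=night) = 0.018/0.314 = 0.05732.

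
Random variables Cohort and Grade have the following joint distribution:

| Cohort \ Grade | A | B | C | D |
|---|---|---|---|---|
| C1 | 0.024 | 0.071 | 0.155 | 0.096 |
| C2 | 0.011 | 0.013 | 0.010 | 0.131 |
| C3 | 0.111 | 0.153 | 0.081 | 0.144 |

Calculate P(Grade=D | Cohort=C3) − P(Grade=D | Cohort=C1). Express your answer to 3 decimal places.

0.017

P(Cohort=C3) = 0.111 + 0.153 + 0.081 + 0.144 = 0.489; P(Grade=D | Cohort=C3) = 0.144/0.489 = 0.2945.
P(Cohort=C1) = 0.024 + 0.071 + 0.155 + 0.096 = 0.346; P(Grade=D | Cohort=C1) = 0.096/0.346 = 0.2775.
Difference = 0.017.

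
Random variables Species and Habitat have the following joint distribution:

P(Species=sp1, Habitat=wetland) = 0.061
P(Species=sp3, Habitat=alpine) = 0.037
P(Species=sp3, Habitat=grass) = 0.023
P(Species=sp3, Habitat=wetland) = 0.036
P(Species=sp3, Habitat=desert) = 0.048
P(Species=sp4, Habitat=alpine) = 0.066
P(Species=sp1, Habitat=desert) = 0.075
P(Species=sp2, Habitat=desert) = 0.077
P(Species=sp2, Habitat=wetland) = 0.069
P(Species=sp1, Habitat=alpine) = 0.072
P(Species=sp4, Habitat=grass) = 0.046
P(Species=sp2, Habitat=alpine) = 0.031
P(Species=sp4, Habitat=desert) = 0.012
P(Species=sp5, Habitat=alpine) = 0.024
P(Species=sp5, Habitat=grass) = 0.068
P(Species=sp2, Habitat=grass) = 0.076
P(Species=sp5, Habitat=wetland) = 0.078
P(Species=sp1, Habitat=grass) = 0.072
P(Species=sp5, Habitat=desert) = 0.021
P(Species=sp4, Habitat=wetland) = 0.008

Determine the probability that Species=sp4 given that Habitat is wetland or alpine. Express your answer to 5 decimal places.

0.15353

P(Habitat=wetland) = 0.061 + 0.069 + 0.036 + 0.008 + 0.078 = 0.252.
P(Habitat=alpine) = 0.072 + 0.031 + 0.037 + 0.066 + 0.024 = 0.230.
P(Habitat ∈ {wetland, alpine}) = 0.252 + 0.230 = 0.482; P(Species=sp4, Habitat ∈ {wetland, alpine}) = 0.008 + 0.066 = 0.074.
P(Species=sp4 | Habitat ∈ {wetland, alpine}) = 0.074/0.482 = 0.15353.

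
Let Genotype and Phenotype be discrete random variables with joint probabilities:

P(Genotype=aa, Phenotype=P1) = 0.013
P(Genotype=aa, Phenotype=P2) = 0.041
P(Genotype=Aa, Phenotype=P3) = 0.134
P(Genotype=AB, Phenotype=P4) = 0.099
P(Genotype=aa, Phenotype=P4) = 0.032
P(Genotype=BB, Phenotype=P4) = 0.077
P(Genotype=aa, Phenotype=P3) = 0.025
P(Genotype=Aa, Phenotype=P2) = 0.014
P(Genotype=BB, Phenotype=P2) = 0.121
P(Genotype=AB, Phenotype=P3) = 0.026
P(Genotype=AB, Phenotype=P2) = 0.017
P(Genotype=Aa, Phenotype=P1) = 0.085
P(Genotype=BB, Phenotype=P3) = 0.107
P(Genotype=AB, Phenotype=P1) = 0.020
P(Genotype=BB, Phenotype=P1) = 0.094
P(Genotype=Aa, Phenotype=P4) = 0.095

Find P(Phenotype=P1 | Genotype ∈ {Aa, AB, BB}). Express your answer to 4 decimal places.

0.2238

P(Genotype=Aa) = 0.085 + 0.014 + 0.134 + 0.095 = 0.328.
P(Genotype=AB) = 0.020 + 0.017 + 0.026 + 0.099 = 0.162.
P(Genotype=BB) = 0.094 + 0.121 + 0.107 + 0.077 = 0.399.
P(Genotype ∈ {Aa, AB, BB}) = 0.328 + 0.162 + 0.399 = 0.889; P(Phenotype=P1, Genotype ∈ {Aa, AB, BB}) = 0.085 + 0.020 + 0.094 = 0.199.
P(Phenotype=P1 | Genotype ∈ {Aa, AB, BB}) = 0.199/0.889 = 0.2238.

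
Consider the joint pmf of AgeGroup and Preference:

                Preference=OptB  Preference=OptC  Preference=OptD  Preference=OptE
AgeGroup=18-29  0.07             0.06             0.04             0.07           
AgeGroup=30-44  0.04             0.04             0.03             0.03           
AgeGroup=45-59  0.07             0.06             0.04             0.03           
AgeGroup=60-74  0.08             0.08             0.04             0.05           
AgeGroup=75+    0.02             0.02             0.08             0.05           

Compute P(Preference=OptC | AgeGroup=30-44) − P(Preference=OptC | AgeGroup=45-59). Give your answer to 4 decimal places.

-0.0143

P(AgeGroup=30-44) = 0.04 + 0.04 + 0.03 + 0.03 = 0.14; P(Preference=OptC | AgeGroup=30-44) = 0.04/0.14 = 0.28571.
P(AgeGroup=45-59) = 0.07 + 0.06 + 0.04 + 0.03 = 0.20; P(Preference=OptC | AgeGroup=45-59) = 0.06/0.20 = 0.30000.
Difference = -0.0143.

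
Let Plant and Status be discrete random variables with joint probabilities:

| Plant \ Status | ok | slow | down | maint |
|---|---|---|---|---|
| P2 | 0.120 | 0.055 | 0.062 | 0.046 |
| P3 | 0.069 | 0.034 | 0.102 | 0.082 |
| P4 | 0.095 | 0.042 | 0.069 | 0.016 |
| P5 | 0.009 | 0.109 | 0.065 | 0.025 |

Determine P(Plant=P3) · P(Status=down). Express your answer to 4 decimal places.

0.0855

P(Plant=P3) = 0.069 + 0.034 + 0.102 + 0.082 = 0.287.
P(Status=down) = 0.062 + 0.102 + 0.069 + 0.065 = 0.298.
Product: 0.287 × 0.298 = 0.0855.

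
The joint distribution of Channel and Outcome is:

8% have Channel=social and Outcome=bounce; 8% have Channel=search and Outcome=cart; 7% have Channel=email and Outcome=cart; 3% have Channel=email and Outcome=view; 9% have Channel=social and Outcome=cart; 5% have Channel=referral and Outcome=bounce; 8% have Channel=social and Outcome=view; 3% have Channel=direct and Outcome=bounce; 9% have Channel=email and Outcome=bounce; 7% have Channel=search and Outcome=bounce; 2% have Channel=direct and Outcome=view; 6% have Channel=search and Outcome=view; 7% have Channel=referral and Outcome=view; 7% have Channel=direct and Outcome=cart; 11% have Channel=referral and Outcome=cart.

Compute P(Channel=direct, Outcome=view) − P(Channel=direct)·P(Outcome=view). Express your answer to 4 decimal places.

-0.0112

P(Channel=direct) = 0.03 + 0.02 + 0.07 = 0.12.
P(Outcome=view) = 0.03 + 0.06 + 0.08 + 0.02 + 0.07 = 0.26.
P(Channel=direct, Outcome=view) − P(Channel=direct)P(Outcome=view) = 0.02 − 0.12×0.26 = -0.0112.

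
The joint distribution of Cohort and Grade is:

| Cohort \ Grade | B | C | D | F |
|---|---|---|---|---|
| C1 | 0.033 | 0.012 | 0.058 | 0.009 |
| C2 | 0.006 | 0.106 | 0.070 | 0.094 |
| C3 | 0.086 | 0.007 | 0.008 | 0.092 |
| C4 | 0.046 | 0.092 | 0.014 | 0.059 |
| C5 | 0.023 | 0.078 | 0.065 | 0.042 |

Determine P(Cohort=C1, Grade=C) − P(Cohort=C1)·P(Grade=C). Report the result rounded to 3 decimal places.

P(Cohort=C1) = 0.033 + 0.012 + 0.058 + 0.009 = 0.112.
P(Grade=C) = 0.012 + 0.106 + 0.007 + 0.092 + 0.078 = 0.295.
P(Cohort=C1, Grade=C) − P(Cohort=C1)P(Grade=C) = 0.012 − 0.112×0.295 = -0.021.

-0.021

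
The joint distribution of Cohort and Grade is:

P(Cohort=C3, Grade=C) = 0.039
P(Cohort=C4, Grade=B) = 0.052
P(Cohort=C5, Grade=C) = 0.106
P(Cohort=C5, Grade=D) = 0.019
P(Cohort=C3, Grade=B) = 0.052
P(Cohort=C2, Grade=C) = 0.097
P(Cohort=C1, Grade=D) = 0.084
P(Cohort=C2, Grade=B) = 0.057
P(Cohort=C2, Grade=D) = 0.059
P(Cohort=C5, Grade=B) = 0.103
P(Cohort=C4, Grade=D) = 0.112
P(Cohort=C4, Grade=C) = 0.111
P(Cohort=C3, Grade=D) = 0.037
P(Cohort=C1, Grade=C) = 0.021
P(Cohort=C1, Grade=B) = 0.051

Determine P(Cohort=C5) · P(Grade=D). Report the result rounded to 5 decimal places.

0.07091

P(Cohort=C5) = 0.103 + 0.106 + 0.019 = 0.228.
P(Grade=D) = 0.084 + 0.059 + 0.037 + 0.112 + 0.019 = 0.311.
Product: 0.228 × 0.311 = 0.07091.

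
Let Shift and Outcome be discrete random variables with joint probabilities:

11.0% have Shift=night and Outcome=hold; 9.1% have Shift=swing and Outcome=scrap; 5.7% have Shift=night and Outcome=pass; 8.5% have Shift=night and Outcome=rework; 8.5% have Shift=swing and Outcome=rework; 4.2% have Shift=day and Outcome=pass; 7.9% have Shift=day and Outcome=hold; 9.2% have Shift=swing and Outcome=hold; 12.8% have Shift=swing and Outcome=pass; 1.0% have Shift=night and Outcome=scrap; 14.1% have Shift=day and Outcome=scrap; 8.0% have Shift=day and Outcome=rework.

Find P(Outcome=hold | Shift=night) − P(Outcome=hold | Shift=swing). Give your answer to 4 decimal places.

P(Shift=night) = 0.057 + 0.085 + 0.010 + 0.110 = 0.262; P(Outcome=hold | Shift=night) = 0.110/0.262 = 0.41985.
P(Shift=swing) = 0.128 + 0.085 + 0.091 + 0.092 = 0.396; P(Outcome=hold | Shift=swing) = 0.092/0.396 = 0.23232.
Difference = 0.1875.

0.1875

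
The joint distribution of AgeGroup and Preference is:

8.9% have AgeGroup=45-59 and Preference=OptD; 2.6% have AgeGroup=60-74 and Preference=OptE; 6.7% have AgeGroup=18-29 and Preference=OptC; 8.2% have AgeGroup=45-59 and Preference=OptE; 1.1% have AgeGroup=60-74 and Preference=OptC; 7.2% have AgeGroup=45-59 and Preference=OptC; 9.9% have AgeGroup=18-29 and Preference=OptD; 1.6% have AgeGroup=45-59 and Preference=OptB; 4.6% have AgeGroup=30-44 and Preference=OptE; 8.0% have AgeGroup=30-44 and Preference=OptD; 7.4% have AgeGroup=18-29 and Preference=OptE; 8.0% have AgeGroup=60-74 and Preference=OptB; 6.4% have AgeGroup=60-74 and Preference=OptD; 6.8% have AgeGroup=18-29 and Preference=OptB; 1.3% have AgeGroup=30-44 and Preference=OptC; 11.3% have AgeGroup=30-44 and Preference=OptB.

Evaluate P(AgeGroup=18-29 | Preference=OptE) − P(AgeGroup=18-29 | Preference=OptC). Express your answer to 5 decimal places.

-0.08648

P(Preference=OptE) = 0.074 + 0.046 + 0.082 + 0.026 = 0.228; P(AgeGroup=18-29 | Preference=OptE) = 0.074/0.228 = 0.324561.
P(Preference=OptC) = 0.067 + 0.013 + 0.072 + 0.011 = 0.163; P(AgeGroup=18-29 | Preference=OptC) = 0.067/0.163 = 0.411043.
Difference = -0.08648.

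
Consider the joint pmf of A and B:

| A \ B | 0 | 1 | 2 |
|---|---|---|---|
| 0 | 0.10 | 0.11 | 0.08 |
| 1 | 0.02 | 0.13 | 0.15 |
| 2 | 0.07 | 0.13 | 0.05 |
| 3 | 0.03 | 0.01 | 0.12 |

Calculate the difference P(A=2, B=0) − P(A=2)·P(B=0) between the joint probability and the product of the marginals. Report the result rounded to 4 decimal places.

0.0150

P(A=2) = 0.07 + 0.13 + 0.05 = 0.25.
P(B=0) = 0.10 + 0.02 + 0.07 + 0.03 = 0.22.
P(A=2, B=0) − P(A=2)P(B=0) = 0.07 − 0.25×0.22 = 0.0150.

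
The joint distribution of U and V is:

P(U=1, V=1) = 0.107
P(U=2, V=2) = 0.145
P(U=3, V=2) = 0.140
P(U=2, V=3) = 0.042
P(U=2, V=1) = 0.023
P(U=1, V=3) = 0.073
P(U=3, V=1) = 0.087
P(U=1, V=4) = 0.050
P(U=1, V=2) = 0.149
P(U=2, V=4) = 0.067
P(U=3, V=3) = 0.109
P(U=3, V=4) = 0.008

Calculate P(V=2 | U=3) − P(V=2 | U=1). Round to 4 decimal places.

0.0138

P(U=3) = 0.087 + 0.140 + 0.109 + 0.008 = 0.344; P(V=2 | U=3) = 0.140/0.344 = 0.40698.
P(U=1) = 0.107 + 0.149 + 0.073 + 0.050 = 0.379; P(V=2 | U=1) = 0.149/0.379 = 0.39314.
Difference = 0.0138.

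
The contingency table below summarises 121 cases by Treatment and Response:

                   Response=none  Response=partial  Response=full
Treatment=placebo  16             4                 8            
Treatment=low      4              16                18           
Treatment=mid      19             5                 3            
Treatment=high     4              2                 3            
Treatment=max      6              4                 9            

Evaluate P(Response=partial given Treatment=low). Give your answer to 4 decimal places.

0.4211

Total with Treatment=low: 4 + 16 + 18 = 38.
P(Response=partial | Treatment=low) = 16/38 = 0.4211.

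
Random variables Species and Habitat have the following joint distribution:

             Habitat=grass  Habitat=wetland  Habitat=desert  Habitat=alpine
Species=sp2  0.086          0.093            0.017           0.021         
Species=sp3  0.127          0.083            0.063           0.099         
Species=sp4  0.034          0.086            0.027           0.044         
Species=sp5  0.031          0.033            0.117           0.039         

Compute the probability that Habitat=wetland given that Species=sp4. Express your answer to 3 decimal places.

0.450

P(Species=sp4) = 0.034 + 0.086 + 0.027 + 0.044 = 0.191.
P(Habitat=wetland | Species=sp4) = 0.086/0.191 = 0.450.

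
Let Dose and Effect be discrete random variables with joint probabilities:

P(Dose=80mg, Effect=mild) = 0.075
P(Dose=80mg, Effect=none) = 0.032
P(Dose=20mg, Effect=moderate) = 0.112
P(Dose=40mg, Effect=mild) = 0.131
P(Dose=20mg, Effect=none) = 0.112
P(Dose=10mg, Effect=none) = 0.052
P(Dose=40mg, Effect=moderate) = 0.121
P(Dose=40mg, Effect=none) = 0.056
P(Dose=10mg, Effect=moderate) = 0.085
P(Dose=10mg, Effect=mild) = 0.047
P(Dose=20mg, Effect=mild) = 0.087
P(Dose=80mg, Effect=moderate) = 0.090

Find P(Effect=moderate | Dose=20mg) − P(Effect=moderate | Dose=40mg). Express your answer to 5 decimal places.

P(Dose=20mg) = 0.112 + 0.087 + 0.112 = 0.311; P(Effect=moderate | Dose=20mg) = 0.112/0.311 = 0.360129.
P(Dose=40mg) = 0.056 + 0.131 + 0.121 = 0.308; P(Effect=moderate | Dose=40mg) = 0.121/0.308 = 0.392857.
Difference = -0.03273.

-0.03273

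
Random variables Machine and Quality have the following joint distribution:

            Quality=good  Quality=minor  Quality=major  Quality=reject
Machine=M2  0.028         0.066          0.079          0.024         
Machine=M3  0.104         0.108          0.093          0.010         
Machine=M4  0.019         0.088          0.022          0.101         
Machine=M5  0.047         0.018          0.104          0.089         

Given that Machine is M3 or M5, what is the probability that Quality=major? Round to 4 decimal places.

P(Machine=M3) = 0.104 + 0.108 + 0.093 + 0.010 = 0.315.
P(Machine=M5) = 0.047 + 0.018 + 0.104 + 0.089 = 0.258.
P(Machine ∈ {M3, M5}) = 0.315 + 0.258 = 0.573; P(Quality=major, Machine ∈ {M3, M5}) = 0.093 + 0.104 = 0.197.
P(Quality=major | Machine ∈ {M3, M5}) = 0.197/0.573 = 0.3438.

0.3438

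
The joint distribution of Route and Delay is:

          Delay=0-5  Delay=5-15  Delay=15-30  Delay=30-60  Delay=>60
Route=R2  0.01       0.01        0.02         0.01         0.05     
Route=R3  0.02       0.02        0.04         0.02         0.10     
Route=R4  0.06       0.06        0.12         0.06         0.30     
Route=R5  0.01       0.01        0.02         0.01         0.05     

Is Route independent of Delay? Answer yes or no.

yes

Every cell satisfies P(Route,Delay) = P(Route)·P(Delay). For instance P(Route=R2) = 0.10, P(Delay=30-60) = 0.10, and 0.10×0.10 = 0.01 matches the joint entry. So Route and Delay are independent.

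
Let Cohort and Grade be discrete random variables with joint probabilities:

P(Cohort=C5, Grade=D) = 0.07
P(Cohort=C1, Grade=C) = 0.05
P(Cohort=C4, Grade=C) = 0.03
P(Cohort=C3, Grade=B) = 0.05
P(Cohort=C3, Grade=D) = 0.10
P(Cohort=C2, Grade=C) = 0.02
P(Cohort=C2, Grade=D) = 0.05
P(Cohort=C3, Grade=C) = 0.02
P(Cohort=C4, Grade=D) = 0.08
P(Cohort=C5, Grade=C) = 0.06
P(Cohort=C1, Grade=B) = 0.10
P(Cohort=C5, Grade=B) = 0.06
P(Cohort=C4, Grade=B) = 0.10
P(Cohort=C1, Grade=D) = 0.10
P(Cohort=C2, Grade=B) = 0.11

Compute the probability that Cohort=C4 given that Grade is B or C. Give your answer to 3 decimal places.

P(Grade=B) = 0.10 + 0.11 + 0.05 + 0.10 + 0.06 = 0.42.
P(Grade=C) = 0.05 + 0.02 + 0.02 + 0.03 + 0.06 = 0.18.
P(Grade ∈ {B, C}) = 0.42 + 0.18 = 0.60; P(Cohort=C4, Grade ∈ {B, C}) = 0.10 + 0.03 = 0.13.
P(Cohort=C4 | Grade ∈ {B, C}) = 0.13/0.60 = 0.217.

0.217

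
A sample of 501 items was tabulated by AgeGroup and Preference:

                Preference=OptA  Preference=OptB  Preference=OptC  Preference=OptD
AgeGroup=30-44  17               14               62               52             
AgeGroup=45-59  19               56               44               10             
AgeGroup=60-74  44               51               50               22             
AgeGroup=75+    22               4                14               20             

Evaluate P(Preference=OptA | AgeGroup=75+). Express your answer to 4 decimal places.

Total with AgeGroup=75+: 22 + 4 + 14 + 20 = 60.
P(Preference=OptA | AgeGroup=75+) = 22/60 = 0.3667.

0.3667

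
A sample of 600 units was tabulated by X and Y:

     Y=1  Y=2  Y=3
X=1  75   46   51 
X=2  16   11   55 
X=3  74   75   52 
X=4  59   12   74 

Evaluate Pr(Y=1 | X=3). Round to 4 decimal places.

0.3682

Total with X=3: 74 + 75 + 52 = 201.
P(Y=1 | X=3) = 74/201 = 0.3682.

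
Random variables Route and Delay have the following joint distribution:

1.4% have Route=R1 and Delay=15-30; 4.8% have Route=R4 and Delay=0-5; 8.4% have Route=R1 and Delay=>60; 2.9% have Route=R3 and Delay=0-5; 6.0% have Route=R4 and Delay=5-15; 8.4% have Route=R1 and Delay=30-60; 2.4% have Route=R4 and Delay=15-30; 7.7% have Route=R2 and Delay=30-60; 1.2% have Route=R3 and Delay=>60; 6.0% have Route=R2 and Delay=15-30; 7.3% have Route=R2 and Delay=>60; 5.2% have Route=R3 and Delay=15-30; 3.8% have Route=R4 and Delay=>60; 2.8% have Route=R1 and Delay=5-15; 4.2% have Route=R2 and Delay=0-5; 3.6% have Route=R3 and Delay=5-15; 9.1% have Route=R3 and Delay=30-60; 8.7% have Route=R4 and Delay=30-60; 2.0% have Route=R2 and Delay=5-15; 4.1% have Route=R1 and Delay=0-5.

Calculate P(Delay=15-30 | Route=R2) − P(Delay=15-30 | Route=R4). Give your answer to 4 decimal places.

P(Route=R2) = 0.042 + 0.020 + 0.060 + 0.077 + 0.073 = 0.272; P(Delay=15-30 | Route=R2) = 0.060/0.272 = 0.22059.
P(Route=R4) = 0.048 + 0.060 + 0.024 + 0.087 + 0.038 = 0.257; P(Delay=15-30 | Route=R4) = 0.024/0.257 = 0.09339.
Difference = 0.1272.

0.1272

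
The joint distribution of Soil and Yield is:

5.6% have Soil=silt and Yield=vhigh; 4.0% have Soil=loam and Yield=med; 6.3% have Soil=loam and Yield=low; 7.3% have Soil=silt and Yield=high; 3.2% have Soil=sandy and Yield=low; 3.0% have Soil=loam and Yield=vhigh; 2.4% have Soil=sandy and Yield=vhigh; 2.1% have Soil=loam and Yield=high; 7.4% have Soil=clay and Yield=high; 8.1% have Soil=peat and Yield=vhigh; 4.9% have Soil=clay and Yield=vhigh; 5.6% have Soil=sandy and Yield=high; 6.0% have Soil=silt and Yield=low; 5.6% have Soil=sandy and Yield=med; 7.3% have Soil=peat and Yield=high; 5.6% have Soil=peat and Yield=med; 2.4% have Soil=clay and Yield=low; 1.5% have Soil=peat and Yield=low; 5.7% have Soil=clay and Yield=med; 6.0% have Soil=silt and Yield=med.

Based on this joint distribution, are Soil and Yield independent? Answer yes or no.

P(Soil=loam) = 0.154 and P(Yield=low) = 0.194, so their product is 0.02988, but P(Soil=loam, Yield=low) = 0.063. Since these differ, Soil and Yield are not independent.

no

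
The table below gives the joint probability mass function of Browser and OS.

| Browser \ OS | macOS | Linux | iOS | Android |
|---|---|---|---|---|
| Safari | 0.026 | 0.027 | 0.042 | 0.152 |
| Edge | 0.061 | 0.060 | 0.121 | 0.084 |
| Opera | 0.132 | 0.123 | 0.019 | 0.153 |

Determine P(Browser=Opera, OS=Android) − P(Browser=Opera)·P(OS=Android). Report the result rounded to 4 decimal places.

-0.0131

P(Browser=Opera) = 0.132 + 0.123 + 0.019 + 0.153 = 0.427.
P(OS=Android) = 0.152 + 0.084 + 0.153 = 0.389.
P(Browser=Opera, OS=Android) − P(Browser=Opera)P(OS=Android) = 0.153 − 0.427×0.389 = -0.0131.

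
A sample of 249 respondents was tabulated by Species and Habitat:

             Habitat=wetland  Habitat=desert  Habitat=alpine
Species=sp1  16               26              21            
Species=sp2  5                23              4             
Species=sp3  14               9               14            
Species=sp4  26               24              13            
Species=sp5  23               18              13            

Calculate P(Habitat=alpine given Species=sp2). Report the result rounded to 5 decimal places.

0.12500

Total with Species=sp2: 5 + 23 + 4 = 32.
P(Habitat=alpine | Species=sp2) = 4/32 = 0.12500.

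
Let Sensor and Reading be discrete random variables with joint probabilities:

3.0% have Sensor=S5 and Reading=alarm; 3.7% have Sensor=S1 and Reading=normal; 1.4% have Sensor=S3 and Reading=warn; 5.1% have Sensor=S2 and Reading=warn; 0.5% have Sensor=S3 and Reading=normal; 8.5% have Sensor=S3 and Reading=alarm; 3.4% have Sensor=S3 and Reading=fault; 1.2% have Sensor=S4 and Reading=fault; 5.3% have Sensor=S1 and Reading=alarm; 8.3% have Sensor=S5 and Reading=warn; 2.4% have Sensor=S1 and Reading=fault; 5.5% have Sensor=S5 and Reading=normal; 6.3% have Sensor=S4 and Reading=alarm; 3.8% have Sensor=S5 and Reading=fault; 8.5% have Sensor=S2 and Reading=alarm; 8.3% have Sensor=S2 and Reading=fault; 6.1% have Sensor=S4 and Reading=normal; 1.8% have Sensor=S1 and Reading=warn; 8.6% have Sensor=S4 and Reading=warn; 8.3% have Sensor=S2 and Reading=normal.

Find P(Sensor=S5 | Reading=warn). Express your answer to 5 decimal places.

0.32937

P(Reading=warn) = 0.018 + 0.051 + 0.014 + 0.086 + 0.083 = 0.252.
P(Sensor=S5 | Reading=warn) = 0.083/0.252 = 0.32937.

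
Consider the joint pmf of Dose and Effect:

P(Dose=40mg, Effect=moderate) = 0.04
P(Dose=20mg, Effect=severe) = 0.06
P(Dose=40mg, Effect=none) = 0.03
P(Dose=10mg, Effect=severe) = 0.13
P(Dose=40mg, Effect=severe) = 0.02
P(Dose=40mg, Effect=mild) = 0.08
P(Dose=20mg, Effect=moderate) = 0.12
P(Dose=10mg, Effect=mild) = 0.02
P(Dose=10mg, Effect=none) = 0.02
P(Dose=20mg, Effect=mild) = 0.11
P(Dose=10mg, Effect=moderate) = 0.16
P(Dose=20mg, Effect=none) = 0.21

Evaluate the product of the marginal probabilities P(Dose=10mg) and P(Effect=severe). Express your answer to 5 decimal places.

P(Dose=10mg) = 0.02 + 0.02 + 0.16 + 0.13 = 0.33.
P(Effect=severe) = 0.13 + 0.06 + 0.02 = 0.21.
Product: 0.33 × 0.21 = 0.06930.

0.06930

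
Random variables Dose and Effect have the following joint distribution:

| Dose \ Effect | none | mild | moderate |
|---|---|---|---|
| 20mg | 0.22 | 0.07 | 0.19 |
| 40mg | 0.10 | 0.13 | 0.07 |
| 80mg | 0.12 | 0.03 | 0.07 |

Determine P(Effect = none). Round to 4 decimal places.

0.4400

P(Effect=none) = 0.22 + 0.10 + 0.12 = 0.44.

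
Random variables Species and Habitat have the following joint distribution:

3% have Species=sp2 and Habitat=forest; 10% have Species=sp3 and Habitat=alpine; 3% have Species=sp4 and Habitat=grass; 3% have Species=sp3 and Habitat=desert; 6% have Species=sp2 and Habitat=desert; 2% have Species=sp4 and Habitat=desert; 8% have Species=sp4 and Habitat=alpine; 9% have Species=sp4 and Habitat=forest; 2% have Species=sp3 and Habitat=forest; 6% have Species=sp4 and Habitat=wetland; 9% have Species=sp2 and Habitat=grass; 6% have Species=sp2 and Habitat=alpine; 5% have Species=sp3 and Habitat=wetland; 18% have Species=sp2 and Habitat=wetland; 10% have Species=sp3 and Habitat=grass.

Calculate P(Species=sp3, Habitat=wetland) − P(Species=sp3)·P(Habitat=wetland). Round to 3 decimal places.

-0.037

P(Species=sp3) = 0.02 + 0.10 + 0.05 + 0.03 + 0.10 = 0.30.
P(Habitat=wetland) = 0.18 + 0.05 + 0.06 = 0.29.
P(Species=sp3, Habitat=wetland) − P(Species=sp3)P(Habitat=wetland) = 0.05 − 0.30×0.29 = -0.037.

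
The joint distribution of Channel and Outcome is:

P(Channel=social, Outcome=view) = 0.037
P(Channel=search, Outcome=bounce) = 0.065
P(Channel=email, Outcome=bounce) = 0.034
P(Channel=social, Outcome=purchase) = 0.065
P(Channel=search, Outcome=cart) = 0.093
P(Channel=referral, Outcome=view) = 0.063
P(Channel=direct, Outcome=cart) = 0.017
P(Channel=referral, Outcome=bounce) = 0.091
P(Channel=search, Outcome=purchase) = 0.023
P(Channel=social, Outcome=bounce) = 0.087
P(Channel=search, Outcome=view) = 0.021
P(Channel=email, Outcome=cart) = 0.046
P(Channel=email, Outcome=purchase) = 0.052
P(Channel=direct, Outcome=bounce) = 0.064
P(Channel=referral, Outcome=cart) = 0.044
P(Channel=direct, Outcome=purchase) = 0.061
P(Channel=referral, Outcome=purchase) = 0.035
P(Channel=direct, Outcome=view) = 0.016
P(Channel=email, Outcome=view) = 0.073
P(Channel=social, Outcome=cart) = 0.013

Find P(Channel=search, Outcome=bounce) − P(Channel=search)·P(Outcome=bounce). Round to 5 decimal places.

P(Channel=search) = 0.065 + 0.021 + 0.093 + 0.023 = 0.202.
P(Outcome=bounce) = 0.034 + 0.065 + 0.087 + 0.064 + 0.091 = 0.341.
P(Channel=search, Outcome=bounce) − P(Channel=search)P(Outcome=bounce) = 0.065 − 0.202×0.341 = -0.00388.

-0.00388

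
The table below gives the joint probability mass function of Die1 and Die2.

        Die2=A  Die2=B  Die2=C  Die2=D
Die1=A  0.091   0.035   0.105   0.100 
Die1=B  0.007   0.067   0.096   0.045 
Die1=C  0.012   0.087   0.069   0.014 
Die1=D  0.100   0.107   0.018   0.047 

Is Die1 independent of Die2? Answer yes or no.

P(Die1=A) = 0.331 and P(Die2=B) = 0.296, so their product is 0.09798, but P(Die1=A, Die2=B) = 0.035. Since these differ, Die1 and Die2 are not independent.

no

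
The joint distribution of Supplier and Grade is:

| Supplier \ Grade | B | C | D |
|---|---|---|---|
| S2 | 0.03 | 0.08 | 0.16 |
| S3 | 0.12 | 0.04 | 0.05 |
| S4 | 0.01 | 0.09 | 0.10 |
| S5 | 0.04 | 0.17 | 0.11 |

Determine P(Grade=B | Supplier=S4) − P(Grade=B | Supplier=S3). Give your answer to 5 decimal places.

P(Supplier=S4) = 0.01 + 0.09 + 0.10 = 0.20; P(Grade=B | Supplier=S4) = 0.01/0.20 = 0.050000.
P(Supplier=S3) = 0.12 + 0.04 + 0.05 = 0.21; P(Grade=B | Supplier=S3) = 0.12/0.21 = 0.571429.
Difference = -0.52143.

-0.52143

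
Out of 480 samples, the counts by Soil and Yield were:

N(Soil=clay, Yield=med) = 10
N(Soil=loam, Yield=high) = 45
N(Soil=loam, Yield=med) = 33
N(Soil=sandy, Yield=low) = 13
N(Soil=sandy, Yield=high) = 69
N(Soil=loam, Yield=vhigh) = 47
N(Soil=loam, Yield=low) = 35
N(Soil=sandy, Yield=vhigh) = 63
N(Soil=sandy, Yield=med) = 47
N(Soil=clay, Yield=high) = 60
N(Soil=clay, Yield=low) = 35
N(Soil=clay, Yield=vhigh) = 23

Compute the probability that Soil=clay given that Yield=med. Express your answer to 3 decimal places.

Total with Yield=med: 47 + 33 + 10 = 90.
P(Soil=clay | Yield=med) = 10/90 = 0.111.

0.111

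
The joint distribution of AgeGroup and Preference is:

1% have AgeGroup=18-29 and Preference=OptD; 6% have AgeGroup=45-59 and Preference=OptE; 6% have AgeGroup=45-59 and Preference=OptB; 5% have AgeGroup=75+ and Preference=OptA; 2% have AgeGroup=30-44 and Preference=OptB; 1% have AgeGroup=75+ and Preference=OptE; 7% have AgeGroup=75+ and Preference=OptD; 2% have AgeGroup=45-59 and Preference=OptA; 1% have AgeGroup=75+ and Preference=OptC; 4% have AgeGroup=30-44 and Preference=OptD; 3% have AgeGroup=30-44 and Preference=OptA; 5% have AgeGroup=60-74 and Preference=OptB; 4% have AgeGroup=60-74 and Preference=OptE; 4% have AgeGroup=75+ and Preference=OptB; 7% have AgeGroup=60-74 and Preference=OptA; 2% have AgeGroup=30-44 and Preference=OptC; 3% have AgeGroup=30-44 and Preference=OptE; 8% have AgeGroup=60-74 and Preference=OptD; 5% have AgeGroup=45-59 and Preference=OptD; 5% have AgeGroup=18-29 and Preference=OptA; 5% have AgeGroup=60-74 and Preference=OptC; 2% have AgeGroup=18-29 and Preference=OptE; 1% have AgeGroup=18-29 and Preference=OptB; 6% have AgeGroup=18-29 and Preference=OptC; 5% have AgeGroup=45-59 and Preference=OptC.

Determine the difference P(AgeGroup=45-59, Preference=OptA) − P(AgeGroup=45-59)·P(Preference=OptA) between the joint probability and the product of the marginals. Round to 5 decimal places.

P(AgeGroup=45-59) = 0.02 + 0.06 + 0.05 + 0.05 + 0.06 = 0.24.
P(Preference=OptA) = 0.05 + 0.03 + 0.02 + 0.07 + 0.05 = 0.22.
P(AgeGroup=45-59, Preference=OptA) − P(AgeGroup=45-59)P(Preference=OptA) = 0.02 − 0.24×0.22 = -0.03280.

-0.03280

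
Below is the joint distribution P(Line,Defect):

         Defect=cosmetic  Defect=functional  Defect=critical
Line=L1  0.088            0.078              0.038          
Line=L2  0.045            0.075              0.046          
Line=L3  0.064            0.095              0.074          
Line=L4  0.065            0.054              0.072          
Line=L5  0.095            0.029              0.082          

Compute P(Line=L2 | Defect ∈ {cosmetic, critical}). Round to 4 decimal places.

P(Defect=cosmetic) = 0.088 + 0.045 + 0.064 + 0.065 + 0.095 = 0.357.
P(Defect=critical) = 0.038 + 0.046 + 0.074 + 0.072 + 0.082 = 0.312.
P(Defect ∈ {cosmetic, critical}) = 0.357 + 0.312 = 0.669; P(Line=L2, Defect ∈ {cosmetic, critical}) = 0.045 + 0.046 = 0.091.
P(Line=L2 | Defect ∈ {cosmetic, critical}) = 0.091/0.669 = 0.1360.

0.1360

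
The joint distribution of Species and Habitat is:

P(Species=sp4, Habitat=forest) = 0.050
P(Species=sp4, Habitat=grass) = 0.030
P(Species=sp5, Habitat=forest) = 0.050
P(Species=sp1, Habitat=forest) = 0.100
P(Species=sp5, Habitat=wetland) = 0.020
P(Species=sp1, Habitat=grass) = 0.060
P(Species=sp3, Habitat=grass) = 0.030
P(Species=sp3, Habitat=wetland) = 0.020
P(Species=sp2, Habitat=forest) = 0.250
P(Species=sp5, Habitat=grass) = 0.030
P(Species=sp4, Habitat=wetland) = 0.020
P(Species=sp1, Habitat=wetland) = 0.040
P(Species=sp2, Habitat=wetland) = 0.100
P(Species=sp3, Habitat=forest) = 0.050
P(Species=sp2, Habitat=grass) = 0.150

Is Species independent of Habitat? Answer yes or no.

Every cell satisfies P(Species,Habitat) = P(Species)·P(Habitat). For instance P(Species=sp2) = 0.500, P(Habitat=forest) = 0.500, and 0.500×0.500 = 0.250 matches the joint entry. So Species and Habitat are independent.

yes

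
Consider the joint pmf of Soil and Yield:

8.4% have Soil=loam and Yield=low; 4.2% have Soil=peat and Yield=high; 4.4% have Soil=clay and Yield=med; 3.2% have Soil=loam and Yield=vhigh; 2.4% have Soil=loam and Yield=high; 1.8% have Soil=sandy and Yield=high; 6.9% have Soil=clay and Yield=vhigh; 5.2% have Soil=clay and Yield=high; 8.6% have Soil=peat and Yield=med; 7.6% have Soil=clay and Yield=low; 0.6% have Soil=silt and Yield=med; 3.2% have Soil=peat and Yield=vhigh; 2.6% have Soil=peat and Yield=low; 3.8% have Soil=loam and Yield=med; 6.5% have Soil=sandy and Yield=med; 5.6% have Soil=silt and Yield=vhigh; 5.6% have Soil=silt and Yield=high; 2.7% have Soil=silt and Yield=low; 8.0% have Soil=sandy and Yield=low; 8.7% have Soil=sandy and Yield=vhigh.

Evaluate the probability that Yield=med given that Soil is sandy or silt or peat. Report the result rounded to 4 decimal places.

P(Soil=sandy) = 0.080 + 0.065 + 0.018 + 0.087 = 0.250.
P(Soil=silt) = 0.027 + 0.006 + 0.056 + 0.056 = 0.145.
P(Soil=peat) = 0.026 + 0.086 + 0.042 + 0.032 = 0.186.
P(Soil ∈ {sandy, silt, peat}) = 0.250 + 0.145 + 0.186 = 0.581; P(Yield=med, Soil ∈ {sandy, silt, peat}) = 0.065 + 0.006 + 0.086 = 0.157.
P(Yield=med | Soil ∈ {sandy, silt, peat}) = 0.157/0.581 = 0.2702.

0.2702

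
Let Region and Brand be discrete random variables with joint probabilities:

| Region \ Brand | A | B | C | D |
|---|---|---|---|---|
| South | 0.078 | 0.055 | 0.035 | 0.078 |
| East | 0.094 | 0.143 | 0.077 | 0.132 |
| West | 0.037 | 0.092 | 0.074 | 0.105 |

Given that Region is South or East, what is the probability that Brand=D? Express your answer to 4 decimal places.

0.3035

P(Region=South) = 0.078 + 0.055 + 0.035 + 0.078 = 0.246.
P(Region=East) = 0.094 + 0.143 + 0.077 + 0.132 = 0.446.
P(Region ∈ {South, East}) = 0.246 + 0.446 = 0.692; P(Brand=D, Region ∈ {South, East}) = 0.078 + 0.132 = 0.210.
P(Brand=D | Region ∈ {South, East}) = 0.210/0.692 = 0.3035.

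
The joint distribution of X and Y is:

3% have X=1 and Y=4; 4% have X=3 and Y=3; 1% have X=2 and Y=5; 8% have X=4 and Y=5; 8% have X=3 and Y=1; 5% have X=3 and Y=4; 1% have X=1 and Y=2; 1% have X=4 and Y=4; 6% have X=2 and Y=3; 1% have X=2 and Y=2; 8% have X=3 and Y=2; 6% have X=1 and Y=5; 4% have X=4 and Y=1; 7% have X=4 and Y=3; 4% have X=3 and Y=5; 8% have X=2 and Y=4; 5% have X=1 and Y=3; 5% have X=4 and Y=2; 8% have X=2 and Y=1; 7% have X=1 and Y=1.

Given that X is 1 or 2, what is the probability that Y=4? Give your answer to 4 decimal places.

0.2391

P(X=1) = 0.07 + 0.01 + 0.05 + 0.03 + 0.06 = 0.22.
P(X=2) = 0.08 + 0.01 + 0.06 + 0.08 + 0.01 = 0.24.
P(X ∈ {1, 2}) = 0.22 + 0.24 = 0.46; P(Y=4, X ∈ {1, 2}) = 0.03 + 0.08 = 0.11.
P(Y=4 | X ∈ {1, 2}) = 0.11/0.46 = 0.2391.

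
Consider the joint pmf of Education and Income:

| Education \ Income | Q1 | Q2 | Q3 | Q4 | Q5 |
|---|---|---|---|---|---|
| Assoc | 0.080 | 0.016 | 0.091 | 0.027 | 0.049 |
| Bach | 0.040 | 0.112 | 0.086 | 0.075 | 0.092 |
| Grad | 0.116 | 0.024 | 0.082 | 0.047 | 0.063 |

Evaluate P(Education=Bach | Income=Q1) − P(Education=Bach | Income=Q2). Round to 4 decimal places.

P(Income=Q1) = 0.080 + 0.040 + 0.116 = 0.236; P(Education=Bach | Income=Q1) = 0.040/0.236 = 0.16949.
P(Income=Q2) = 0.016 + 0.112 + 0.024 = 0.152; P(Education=Bach | Income=Q2) = 0.112/0.152 = 0.73684.
Difference = -0.5674.

-0.5674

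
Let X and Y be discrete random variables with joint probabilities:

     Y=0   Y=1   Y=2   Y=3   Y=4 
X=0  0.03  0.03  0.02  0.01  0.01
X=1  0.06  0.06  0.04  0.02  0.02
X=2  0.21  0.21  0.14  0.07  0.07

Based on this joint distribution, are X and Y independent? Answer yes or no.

yes

Every cell satisfies P(X,Y) = P(X)·P(Y). For instance P(X=1) = 0.20, P(Y=0) = 0.30, and 0.20×0.30 = 0.06 matches the joint entry. So X and Y are independent.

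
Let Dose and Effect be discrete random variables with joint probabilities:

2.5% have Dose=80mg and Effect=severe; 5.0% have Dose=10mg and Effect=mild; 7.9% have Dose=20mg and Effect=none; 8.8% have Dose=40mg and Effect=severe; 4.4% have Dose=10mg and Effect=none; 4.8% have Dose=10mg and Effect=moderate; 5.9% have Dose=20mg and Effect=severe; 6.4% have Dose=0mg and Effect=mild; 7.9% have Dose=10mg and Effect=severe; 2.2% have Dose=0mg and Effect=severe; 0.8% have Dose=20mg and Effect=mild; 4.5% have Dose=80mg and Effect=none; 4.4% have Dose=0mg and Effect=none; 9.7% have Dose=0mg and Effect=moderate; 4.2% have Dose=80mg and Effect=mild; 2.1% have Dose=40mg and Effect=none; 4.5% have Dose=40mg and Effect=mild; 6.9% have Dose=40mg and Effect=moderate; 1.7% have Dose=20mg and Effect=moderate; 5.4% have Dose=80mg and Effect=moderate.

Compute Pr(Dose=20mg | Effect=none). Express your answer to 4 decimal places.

0.3391

P(Effect=none) = 0.044 + 0.044 + 0.079 + 0.021 + 0.045 = 0.233.
P(Dose=20mg | Effect=none) = 0.079/0.233 = 0.3391.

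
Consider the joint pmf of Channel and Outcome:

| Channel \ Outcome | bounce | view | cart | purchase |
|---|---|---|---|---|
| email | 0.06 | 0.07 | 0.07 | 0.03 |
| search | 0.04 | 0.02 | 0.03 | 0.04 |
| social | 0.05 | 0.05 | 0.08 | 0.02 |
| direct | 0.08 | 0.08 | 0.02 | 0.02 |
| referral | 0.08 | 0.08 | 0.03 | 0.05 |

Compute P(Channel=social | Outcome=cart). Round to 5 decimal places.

0.34783

P(Outcome=cart) = 0.07 + 0.03 + 0.08 + 0.02 + 0.03 = 0.23.
P(Channel=social | Outcome=cart) = 0.08/0.23 = 0.34783.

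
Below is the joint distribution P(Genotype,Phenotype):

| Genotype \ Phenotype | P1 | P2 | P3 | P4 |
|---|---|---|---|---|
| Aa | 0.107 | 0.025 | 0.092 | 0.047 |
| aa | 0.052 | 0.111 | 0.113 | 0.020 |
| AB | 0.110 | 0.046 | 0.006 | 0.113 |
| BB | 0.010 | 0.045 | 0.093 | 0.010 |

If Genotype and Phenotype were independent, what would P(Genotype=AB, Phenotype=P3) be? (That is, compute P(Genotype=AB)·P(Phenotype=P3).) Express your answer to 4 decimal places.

0.0836

P(Genotype=AB) = 0.110 + 0.046 + 0.006 + 0.113 = 0.275.
P(Phenotype=P3) = 0.092 + 0.113 + 0.006 + 0.093 = 0.304.
Product: 0.275 × 0.304 = 0.0836.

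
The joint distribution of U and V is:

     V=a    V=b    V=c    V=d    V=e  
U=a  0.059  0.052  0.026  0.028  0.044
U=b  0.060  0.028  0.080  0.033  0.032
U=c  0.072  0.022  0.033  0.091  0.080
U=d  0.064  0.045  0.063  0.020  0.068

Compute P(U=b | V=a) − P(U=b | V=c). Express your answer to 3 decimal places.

P(V=a) = 0.059 + 0.060 + 0.072 + 0.064 = 0.255; P(U=b | V=a) = 0.060/0.255 = 0.2353.
P(V=c) = 0.026 + 0.080 + 0.033 + 0.063 = 0.202; P(U=b | V=c) = 0.080/0.202 = 0.3960.
Difference = -0.161.

-0.161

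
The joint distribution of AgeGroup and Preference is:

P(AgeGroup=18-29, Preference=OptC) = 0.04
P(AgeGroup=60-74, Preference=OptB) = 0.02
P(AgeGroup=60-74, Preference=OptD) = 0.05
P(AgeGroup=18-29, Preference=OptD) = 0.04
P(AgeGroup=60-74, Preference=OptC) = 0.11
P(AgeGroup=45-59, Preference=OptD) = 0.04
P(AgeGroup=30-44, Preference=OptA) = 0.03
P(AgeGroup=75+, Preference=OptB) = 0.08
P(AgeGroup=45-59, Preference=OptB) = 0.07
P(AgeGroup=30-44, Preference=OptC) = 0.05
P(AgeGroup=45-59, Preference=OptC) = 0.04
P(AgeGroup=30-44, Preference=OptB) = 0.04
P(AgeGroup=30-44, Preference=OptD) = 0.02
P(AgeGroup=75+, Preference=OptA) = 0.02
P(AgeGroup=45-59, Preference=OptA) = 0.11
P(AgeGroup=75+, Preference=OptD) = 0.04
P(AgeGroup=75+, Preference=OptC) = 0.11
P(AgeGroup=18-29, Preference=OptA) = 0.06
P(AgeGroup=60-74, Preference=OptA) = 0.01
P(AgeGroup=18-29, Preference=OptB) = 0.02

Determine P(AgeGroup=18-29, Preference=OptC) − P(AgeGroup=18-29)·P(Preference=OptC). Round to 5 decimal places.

P(AgeGroup=18-29) = 0.06 + 0.02 + 0.04 + 0.04 = 0.16.
P(Preference=OptC) = 0.04 + 0.05 + 0.04 + 0.11 + 0.11 = 0.35.
P(AgeGroup=18-29, Preference=OptC) − P(AgeGroup=18-29)P(Preference=OptC) = 0.04 − 0.16×0.35 = -0.01600.

-0.01600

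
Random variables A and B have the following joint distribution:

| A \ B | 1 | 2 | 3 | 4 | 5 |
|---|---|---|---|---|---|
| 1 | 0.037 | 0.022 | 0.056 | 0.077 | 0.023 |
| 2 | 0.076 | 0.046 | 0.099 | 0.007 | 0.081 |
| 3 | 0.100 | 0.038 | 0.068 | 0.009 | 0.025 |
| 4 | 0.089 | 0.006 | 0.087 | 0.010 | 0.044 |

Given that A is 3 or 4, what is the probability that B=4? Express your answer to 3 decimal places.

P(A=3) = 0.100 + 0.038 + 0.068 + 0.009 + 0.025 = 0.240.
P(A=4) = 0.089 + 0.006 + 0.087 + 0.010 + 0.044 = 0.236.
P(A ∈ {3, 4}) = 0.240 + 0.236 = 0.476; P(B=4, A ∈ {3, 4}) = 0.009 + 0.010 = 0.019.
P(B=4 | A ∈ {3, 4}) = 0.019/0.476 = 0.040.

0.040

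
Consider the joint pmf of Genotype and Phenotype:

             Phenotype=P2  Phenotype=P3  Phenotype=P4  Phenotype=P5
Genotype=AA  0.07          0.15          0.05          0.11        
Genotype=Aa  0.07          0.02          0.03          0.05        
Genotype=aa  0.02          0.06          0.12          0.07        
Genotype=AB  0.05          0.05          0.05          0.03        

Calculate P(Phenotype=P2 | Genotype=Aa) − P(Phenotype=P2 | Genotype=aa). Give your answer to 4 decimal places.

0.3377

P(Genotype=Aa) = 0.07 + 0.02 + 0.03 + 0.05 = 0.17; P(Phenotype=P2 | Genotype=Aa) = 0.07/0.17 = 0.41176.
P(Genotype=aa) = 0.02 + 0.06 + 0.12 + 0.07 = 0.27; P(Phenotype=P2 | Genotype=aa) = 0.02/0.27 = 0.07407.
Difference = 0.3377.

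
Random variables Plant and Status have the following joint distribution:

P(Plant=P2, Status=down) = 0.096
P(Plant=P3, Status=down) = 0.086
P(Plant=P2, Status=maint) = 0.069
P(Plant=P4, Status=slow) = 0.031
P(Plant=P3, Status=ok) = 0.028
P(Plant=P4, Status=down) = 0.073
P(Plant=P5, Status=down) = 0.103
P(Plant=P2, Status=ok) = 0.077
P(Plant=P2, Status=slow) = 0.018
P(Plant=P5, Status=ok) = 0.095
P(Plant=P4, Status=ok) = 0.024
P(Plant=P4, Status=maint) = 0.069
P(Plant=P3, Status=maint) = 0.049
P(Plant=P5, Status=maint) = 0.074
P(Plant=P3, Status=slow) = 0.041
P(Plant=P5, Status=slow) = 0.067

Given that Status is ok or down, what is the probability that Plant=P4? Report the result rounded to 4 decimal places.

P(Status=ok) = 0.077 + 0.028 + 0.024 + 0.095 = 0.224.
P(Status=down) = 0.096 + 0.086 + 0.073 + 0.103 = 0.358.
P(Status ∈ {ok, down}) = 0.224 + 0.358 = 0.582; P(Plant=P4, Status ∈ {ok, down}) = 0.024 + 0.073 = 0.097.
P(Plant=P4 | Status ∈ {ok, down}) = 0.097/0.582 = 0.1667.

0.1667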